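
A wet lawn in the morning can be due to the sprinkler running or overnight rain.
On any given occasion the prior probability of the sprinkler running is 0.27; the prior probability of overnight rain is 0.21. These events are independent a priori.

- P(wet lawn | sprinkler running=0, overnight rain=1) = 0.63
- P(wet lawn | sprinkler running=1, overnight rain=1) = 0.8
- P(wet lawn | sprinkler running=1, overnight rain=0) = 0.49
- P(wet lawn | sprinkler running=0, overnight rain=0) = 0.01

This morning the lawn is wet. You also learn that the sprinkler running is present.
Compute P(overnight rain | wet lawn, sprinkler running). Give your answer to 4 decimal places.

P(overnight rain | wet lawn, sprinkler running) ≈ 0.3026

Sum P(wet lawn|·) weighted by the priors over both values of overnight rain:
  P(wet lawn | sprinkler running) = 0.49·0.79 + 0.8·0.21
        = 0.387100 + 0.168000 = 0.555100
Keeping only the overnight rain-present terms gives 0.168000, so
  P(overnight rain | wet lawn, sprinkler running) = 0.168000 / 0.555100 ≈ 0.3026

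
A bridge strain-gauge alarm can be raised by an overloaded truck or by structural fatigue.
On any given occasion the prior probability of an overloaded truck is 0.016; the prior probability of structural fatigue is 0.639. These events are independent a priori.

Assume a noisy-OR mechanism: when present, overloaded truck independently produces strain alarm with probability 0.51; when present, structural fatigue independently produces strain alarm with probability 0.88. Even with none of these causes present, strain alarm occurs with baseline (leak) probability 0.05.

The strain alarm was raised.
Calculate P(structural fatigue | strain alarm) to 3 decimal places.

Under noisy-OR, P(strain alarm | causes) = 1 − (1−0.05)·∏(1−qᵢ) over the active causes.
By total probability over the 4 (overloaded truck, structural fatigue) configurations:
  P(strain alarm) = 0.05·0.984·0.361 + 0.886·0.984·0.639 + 0.5345·0.016·0.361 + 0.94414·0.016·0.639
        = 0.017761 + 0.557096 + 0.003087 + 0.009653 = 0.587597
Keeping only the structural fatigue-present terms gives 0.566749, so
  P(structural fatigue | strain alarm) = 0.566749 / 0.587597 ≈ 0.965

P(structural fatigue | strain alarm) ≈ 0.965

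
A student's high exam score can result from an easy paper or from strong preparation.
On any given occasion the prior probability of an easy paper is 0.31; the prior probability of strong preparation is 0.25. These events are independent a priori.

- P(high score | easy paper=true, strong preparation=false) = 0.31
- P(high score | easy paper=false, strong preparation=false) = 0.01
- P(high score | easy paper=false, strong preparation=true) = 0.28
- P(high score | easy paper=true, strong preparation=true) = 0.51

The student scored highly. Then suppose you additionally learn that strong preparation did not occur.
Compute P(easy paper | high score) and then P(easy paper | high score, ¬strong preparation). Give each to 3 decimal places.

Enumerate the 4 (easy paper, strong preparation) configurations and weight by the priors:
  P(high score) = 0.01*0.69*0.75 + 0.28*0.69*0.25 + 0.31*0.31*0.75 + 0.51*0.31*0.25
        = 0.005175 + 0.048300 + 0.072075 + 0.039525 = 0.165075
The terms with easy paper present sum to 0.111600, so
  P(easy paper | high score) = 0.111600 / 0.165075 ≈ 0.676

Now condition on the additional information:
P(high score | ¬strong preparation) = 0.01*0.69 + 0.31*0.31 = 0.006900 + 0.096100 = 0.103000
The easy paper-present share is 0.31*0.31 = 0.096100.
P(easy paper | high score, ¬strong preparation) = 0.096100 / 0.103000 ≈ 0.933

P(easy paper | high score) ≈ 0.676; P(easy paper | high score, ¬strong preparation) ≈ 0.933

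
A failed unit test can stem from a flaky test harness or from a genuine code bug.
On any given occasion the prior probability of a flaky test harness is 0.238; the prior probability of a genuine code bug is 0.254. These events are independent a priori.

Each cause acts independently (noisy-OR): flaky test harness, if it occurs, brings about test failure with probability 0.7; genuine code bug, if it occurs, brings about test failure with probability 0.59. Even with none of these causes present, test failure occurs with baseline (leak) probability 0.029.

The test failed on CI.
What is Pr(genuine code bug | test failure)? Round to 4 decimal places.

Pr(genuine code bug | test failure) ≈ 0.5439

Under noisy-OR, P(test failure | causes) = 1 − (1−0.029)·∏(1−qᵢ) over the active causes.
Numerator (weight on configurations with genuine code bug): 0.116495 + 0.053232 = 0.169727
Normalizer over all consistent configurations: 0.029·0.762·0.746 + 0.60189·0.762·0.254 + 0.7087·0.238·0.746 + 0.880567·0.238·0.254 = 0.312040
P(genuine code bug | test failure) = 0.169727/0.312040 ≈ 0.5439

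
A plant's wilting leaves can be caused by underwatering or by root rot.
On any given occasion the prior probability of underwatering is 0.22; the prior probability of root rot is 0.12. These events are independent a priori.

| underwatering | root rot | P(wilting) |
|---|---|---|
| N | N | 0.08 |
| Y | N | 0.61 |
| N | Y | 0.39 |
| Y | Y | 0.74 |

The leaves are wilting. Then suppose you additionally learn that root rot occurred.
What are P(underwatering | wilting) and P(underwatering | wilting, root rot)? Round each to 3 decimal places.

P(wilting) = 0.08*0.78*0.88 + 0.39*0.78*0.12 + 0.61*0.22*0.88 + 0.74*0.22*0.12 = 0.054912 + 0.036504 + 0.118096 + 0.019536 = 0.229048
Of this, 0.137632 comes from 0.118096 + 0.019536 (the underwatering=true cases).
Hence the posterior is 0.137632/0.229048 ≈ 0.601.

Now condition on the additional information:
By total probability over both values of underwatering:
  P(wilting | root rot) = 0.39×0.78 + 0.74×0.22
        = 0.304200 + 0.162800 = 0.467000
Keeping only the underwatering-present terms gives 0.162800, so
  P(underwatering | wilting, root rot) = 0.162800 / 0.467000 ≈ 0.349
— root rot explains away the evidence for underwatering.

P(underwatering | wilting) ≈ 0.601; P(underwatering | wilting, root rot) ≈ 0.349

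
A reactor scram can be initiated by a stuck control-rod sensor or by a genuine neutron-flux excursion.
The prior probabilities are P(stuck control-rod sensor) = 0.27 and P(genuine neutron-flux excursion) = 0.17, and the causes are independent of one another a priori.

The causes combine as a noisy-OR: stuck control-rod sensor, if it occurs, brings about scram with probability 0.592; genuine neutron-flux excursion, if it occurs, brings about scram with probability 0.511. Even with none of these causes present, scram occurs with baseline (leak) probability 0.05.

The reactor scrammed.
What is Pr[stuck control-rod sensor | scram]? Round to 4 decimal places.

Pr[stuck control-rod sensor | scram] ≈ 0.6433

Under noisy-OR, P(scram | causes) = 1 − (1−0.05)·∏(1−qᵢ) over the active causes.
For the numerator, keep only stuck control-rod sensor=true terms: 0.137239 + 0.037200 = 0.174439
Denominator P(scram): 0.05×0.73×0.83 + 0.53545×0.73×0.17 + 0.6124×0.27×0.83 + 0.810464×0.27×0.17 = 0.271183
P(stuck control-rod sensor | scram) = 0.174439/0.271183 ≈ 0.6433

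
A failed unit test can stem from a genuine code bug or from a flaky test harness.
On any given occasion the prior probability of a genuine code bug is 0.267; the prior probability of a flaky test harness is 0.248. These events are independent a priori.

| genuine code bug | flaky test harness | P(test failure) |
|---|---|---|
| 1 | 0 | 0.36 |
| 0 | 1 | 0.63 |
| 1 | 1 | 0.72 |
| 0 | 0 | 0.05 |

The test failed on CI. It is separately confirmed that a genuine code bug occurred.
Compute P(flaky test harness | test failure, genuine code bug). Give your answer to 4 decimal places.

P(flaky test harness | test failure, genuine code bug) ≈ 0.3974

Enumerate both values of flaky test harness and weight by the priors:
  P(test failure | genuine code bug) = 0.36×0.752 + 0.72×0.248
        = 0.270720 + 0.178560 = 0.449280
Configurations with flaky test harness contribute 0.178560, so
  P(flaky test harness | test failure, genuine code bug) = 0.178560 / 0.449280 ≈ 0.3974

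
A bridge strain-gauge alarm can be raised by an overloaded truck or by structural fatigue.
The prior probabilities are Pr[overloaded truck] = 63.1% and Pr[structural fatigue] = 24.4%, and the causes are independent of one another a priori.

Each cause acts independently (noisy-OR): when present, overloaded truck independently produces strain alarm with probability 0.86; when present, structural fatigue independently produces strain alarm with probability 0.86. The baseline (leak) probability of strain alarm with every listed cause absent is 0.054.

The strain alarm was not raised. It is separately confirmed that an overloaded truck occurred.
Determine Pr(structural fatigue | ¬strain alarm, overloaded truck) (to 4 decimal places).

Under noisy-OR, P(strain alarm | causes) = 1 − (1−0.054)·∏(1−qᵢ) over the active causes.
For the numerator, keep only structural fatigue=true terms: 0.018542·0.244 = 0.004524
Normalizer over all consistent configurations: 0.13244·0.756 + 0.018542·0.244 = 0.104649
P(structural fatigue | ¬strain alarm, overloaded truck) = 0.004524/0.104649 ≈ 0.0432

Pr(structural fatigue | ¬strain alarm, overloaded truck) ≈ 0.0432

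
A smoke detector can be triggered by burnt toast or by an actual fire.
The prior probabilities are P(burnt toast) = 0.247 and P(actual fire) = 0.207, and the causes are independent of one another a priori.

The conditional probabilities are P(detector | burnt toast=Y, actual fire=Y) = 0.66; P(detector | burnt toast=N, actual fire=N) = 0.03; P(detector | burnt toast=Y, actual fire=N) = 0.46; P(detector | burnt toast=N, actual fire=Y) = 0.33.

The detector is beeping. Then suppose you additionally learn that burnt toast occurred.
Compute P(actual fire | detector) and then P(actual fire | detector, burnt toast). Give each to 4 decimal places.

P(detector) = 0.03×0.753×0.793 + 0.33×0.753×0.207 + 0.46×0.247×0.793 + 0.66×0.247×0.207 = 0.017914 + 0.051437 + 0.090101 + 0.033745 = 0.193197
The actual fire-present share is 0.051437 + 0.033745 = 0.085182.
P(actual fire | detector) = 0.085182 / 0.193197 ≈ 0.4409

With the extra evidence:
Sum P(detector|·) weighted by the priors over both values of actual fire:
  P(detector | burnt toast) = 0.46·0.793 + 0.66·0.207
        = 0.364780 + 0.136620 = 0.501400
The terms with actual fire present sum to 0.136620, so
  P(actual fire | detector, burnt toast) = 0.136620 / 0.501400 ≈ 0.2725
Conditioning on burnt toast lowers the posterior on actual fire: the classic explaining-away effect in a common-effect structure.

P(actual fire | detector) ≈ 0.4409; P(actual fire | detector, burnt toast) ≈ 0.2725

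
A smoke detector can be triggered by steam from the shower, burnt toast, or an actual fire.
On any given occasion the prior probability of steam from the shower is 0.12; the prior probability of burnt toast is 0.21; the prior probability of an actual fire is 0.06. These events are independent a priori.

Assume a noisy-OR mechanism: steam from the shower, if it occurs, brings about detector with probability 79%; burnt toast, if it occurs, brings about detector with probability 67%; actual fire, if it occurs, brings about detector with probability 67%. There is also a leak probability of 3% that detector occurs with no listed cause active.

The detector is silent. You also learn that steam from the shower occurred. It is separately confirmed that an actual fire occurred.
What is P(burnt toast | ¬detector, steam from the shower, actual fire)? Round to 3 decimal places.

P(burnt toast | ¬detector, steam from the shower, actual fire) ≈ 0.081

Under noisy-OR, P(detector | causes) = 1 − (1−0.03)·∏(1−qᵢ) over the active causes.
Numerator (weight on configurations with burnt toast): 0.022183·0.21 = 0.004658
Denominator P(¬detector | steam from the shower, actual fire): 0.067221·0.79 + 0.022183·0.21 = 0.057763
Posterior = 0.004658 / 0.057763 ≈ 0.081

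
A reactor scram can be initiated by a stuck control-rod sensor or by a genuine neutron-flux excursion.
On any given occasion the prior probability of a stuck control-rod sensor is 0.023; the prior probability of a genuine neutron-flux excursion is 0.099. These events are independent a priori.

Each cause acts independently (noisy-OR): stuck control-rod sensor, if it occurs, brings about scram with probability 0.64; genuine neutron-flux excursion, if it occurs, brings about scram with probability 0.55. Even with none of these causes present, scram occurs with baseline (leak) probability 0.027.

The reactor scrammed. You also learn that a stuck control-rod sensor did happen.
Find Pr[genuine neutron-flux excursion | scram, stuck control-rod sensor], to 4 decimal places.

Pr[genuine neutron-flux excursion | scram, stuck control-rod sensor] ≈ 0.1247

Under noisy-OR, P(scram | causes) = 1 − (1−0.027)·∏(1−qᵢ) over the active causes.
Weight on genuine neutron-flux excursion=true, given the evidence: 0.842374·0.099 = 0.083395
Denominator P(scram | stuck control-rod sensor): 0.64972·0.901 + 0.842374·0.099 = 0.668793
Posterior = 0.083395 / 0.668793 ≈ 0.1247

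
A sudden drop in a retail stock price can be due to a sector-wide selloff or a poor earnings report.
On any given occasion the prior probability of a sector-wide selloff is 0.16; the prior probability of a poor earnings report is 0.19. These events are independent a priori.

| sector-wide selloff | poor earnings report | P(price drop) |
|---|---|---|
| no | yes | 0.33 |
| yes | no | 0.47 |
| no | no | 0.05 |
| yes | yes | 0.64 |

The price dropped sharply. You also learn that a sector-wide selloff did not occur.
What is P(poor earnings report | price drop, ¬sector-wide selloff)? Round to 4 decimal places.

P(poor earnings report | price drop, ¬sector-wide selloff) ≈ 0.6076

P(price drop | ¬sector-wide selloff) = 0.05·0.81 + 0.33·0.19 = 0.040500 + 0.062700 = 0.103200
Restricting to configurations with poor earnings report present: 0.33·0.19 = 0.062700.
Hence the posterior is 0.062700/0.103200 ≈ 0.6076.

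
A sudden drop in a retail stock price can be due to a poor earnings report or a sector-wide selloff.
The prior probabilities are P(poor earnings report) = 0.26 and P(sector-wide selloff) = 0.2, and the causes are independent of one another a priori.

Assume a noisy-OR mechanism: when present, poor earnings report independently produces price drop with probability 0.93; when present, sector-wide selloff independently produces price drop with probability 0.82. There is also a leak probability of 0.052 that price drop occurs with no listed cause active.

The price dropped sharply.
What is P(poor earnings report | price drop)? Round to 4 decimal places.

P(poor earnings report | price drop) ≈ 0.6153

Under noisy-OR, P(price drop | causes) = 1 − (1−0.052)·∏(1−qᵢ) over the active causes.
Numerator (weight on configurations with poor earnings report): 0.194197 + 0.051379 = 0.245576
Denominator P(price drop): 0.052·0.74·0.8 + 0.82936·0.74·0.2 + 0.93364·0.26·0.8 + 0.988055·0.26·0.2 = 0.399105
Posterior = 0.245576 / 0.399105 ≈ 0.6153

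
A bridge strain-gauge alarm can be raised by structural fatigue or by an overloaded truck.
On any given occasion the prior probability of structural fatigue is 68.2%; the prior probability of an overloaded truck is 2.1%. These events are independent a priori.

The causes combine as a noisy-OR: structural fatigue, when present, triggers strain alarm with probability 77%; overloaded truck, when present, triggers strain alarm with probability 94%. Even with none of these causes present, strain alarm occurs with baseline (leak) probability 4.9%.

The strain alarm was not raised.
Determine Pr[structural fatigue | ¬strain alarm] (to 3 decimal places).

Pr[structural fatigue | ¬strain alarm] ≈ 0.330

Under noisy-OR, P(strain alarm | causes) = 1 − (1−0.049)·∏(1−qᵢ) over the active causes.
Enumerate the 4 (structural fatigue, overloaded truck) configurations and weight by the priors:
  P(¬strain alarm) = 0.951·0.318·0.979 + 0.05706·0.318·0.021 + 0.21873·0.682·0.979 + 0.013124·0.682·0.021
        = 0.296067 + 0.000381 + 0.146041 + 0.000188 = 0.442677
The terms with structural fatigue present sum to 0.146229, so
  P(structural fatigue | ¬strain alarm) = 0.146229 / 0.442677 ≈ 0.330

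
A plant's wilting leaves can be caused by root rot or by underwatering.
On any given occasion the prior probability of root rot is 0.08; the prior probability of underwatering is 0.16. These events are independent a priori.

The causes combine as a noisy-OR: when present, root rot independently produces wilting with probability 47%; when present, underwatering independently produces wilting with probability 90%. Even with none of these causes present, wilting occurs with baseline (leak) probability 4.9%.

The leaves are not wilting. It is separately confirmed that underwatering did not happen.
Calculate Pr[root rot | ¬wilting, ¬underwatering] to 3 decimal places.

Under noisy-OR, P(wilting | causes) = 1 − (1−0.049)·∏(1−qᵢ) over the active causes.
For the numerator, keep only root rot=true terms: 0.50403·0.08 = 0.040322
Normalizer over all consistent configurations: 0.951·0.92 + 0.50403·0.08 = 0.915242
P(root rot | ¬wilting, ¬underwatering) = 0.040322/0.915242 ≈ 0.044

Pr[root rot | ¬wilting, ¬underwatering] ≈ 0.044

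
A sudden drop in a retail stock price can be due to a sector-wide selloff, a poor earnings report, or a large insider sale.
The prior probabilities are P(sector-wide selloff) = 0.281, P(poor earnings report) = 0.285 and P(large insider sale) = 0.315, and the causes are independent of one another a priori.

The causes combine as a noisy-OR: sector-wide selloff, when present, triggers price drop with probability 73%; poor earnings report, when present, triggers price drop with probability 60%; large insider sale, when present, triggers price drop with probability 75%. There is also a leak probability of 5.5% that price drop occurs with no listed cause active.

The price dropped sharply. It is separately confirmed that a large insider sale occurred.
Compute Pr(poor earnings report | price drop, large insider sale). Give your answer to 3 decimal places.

Pr(poor earnings report | price drop, large insider sale) ≈ 0.312

Under noisy-OR, P(price drop | causes) = 1 − (1−0.055)·∏(1−qᵢ) over the active causes.
Numerator (weight on configurations with poor earnings report): 0.185551 + 0.078042 = 0.263593
Normalizer over all consistent configurations: 0.76375*0.719*0.715 + 0.9055*0.719*0.285 + 0.936213*0.281*0.715 + 0.974485*0.281*0.285 = 0.844324
P(poor earnings report | price drop, large insider sale) = 0.263593/0.844324 ≈ 0.312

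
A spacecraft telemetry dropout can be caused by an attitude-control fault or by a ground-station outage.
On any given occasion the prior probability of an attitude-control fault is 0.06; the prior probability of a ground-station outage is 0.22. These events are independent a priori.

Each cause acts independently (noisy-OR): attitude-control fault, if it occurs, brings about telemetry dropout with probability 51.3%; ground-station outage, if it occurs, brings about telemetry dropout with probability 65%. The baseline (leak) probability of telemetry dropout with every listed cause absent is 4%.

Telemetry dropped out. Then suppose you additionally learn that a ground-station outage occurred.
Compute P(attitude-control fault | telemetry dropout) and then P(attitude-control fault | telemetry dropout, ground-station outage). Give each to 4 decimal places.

P(attitude-control fault | telemetry dropout) ≈ 0.1775; P(attitude-control fault | telemetry dropout, ground-station outage) ≈ 0.0744

Under noisy-OR, P(telemetry dropout | causes) = 1 − (1−0.04)·∏(1−qᵢ) over the active causes.
Sum P(telemetry dropout|·) weighted by the priors over the 4 (attitude-control fault, ground-station outage) configurations:
  P(telemetry dropout) = 0.04*0.94*0.78 + 0.664*0.94*0.22 + 0.53248*0.06*0.78 + 0.836368*0.06*0.22
        = 0.029328 + 0.137315 + 0.024920 + 0.011040 = 0.202603
The terms with attitude-control fault present sum to 0.035960, so
  P(attitude-control fault | telemetry dropout) = 0.035960 / 0.202603 ≈ 0.1775

Now condition on the additional information:
For the numerator, keep only attitude-control fault=true terms: 0.836368×0.06 = 0.050182
Normalizer over all consistent configurations: 0.664×0.94 + 0.836368×0.06 = 0.674342
Posterior = 0.050182 / 0.674342 ≈ 0.0744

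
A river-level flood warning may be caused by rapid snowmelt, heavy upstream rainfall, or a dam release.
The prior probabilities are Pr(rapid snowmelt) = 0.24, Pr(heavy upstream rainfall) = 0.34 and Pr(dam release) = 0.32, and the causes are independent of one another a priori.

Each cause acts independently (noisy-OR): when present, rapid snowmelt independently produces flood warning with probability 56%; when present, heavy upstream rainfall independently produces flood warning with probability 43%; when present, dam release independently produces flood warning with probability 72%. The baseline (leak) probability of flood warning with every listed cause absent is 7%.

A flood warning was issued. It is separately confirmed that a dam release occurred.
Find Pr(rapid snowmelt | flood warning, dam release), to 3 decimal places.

Under noisy-OR, P(flood warning | causes) = 1 − (1−0.07)·∏(1−qᵢ) over the active causes.
By total probability over the 4 (rapid snowmelt, heavy upstream rainfall) configurations:
  P(flood warning | dam release) = 0.7396·0.76·0.66 + 0.851572·0.76·0.34 + 0.885424·0.24·0.66 + 0.934692·0.24·0.34
        = 0.370983 + 0.220046 + 0.140251 + 0.076271 = 0.807551
Configurations with rapid snowmelt contribute 0.216522, so
  P(rapid snowmelt | flood warning, dam release) = 0.216522 / 0.807551 ≈ 0.268

Pr(rapid snowmelt | flood warning, dam release) ≈ 0.268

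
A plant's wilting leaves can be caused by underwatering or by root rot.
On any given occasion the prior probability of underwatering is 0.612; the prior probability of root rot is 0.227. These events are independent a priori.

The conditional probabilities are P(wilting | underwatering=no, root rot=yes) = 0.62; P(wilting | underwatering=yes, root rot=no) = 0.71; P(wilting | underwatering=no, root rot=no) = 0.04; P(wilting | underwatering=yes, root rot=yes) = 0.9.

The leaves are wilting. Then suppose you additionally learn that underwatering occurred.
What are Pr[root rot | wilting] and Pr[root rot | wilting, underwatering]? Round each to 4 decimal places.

Pr[root rot | wilting] ≈ 0.3405; Pr[root rot | wilting, underwatering] ≈ 0.2713

Enumerate the 4 (underwatering, root rot) configurations and weight by the priors:
  P(wilting) = 0.04*0.388*0.773 + 0.62*0.388*0.227 + 0.71*0.612*0.773 + 0.9*0.612*0.227
        = 0.011997 + 0.054607 + 0.335884 + 0.125032 = 0.527520
The terms with root rot present sum to 0.179639, so
  P(root rot | wilting) = 0.179639 / 0.527520 ≈ 0.3405

With the extra evidence:
For the numerator, keep only root rot=true terms: 0.9×0.227 = 0.204300
The normalizing constant is 0.71×0.773 + 0.9×0.227 = 0.753130
Posterior = 0.204300 / 0.753130 ≈ 0.2713
Conditioning on underwatering lowers the posterior on root rot: the classic explaining-away effect in a common-effect structure.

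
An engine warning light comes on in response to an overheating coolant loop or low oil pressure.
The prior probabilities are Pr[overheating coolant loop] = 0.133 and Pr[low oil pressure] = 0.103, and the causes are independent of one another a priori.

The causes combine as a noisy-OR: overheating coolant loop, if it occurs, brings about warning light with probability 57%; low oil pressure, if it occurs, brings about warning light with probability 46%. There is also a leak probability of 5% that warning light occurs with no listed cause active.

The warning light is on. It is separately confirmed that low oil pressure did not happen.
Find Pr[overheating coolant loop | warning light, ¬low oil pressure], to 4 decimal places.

Under noisy-OR, P(warning light | causes) = 1 − (1−0.05)·∏(1−qᵢ) over the active causes.
Sum P(warning light|·) weighted by the priors over both values of overheating coolant loop:
  P(warning light | ¬low oil pressure) = 0.05×0.867 + 0.5915×0.133
        = 0.043350 + 0.078670 = 0.122020
The terms with overheating coolant loop present sum to 0.078670, so
  P(overheating coolant loop | warning light, ¬low oil pressure) = 0.078670 / 0.122020 ≈ 0.6447

Pr[overheating coolant loop | warning light, ¬low oil pressure] ≈ 0.6447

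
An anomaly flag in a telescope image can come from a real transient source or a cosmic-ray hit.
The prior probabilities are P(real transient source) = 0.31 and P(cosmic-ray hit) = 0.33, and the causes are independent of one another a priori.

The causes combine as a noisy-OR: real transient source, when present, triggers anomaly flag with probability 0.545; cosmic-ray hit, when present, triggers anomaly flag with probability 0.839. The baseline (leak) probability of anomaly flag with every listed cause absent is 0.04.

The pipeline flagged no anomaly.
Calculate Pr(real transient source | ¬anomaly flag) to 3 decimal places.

Under noisy-OR, P(anomaly flag | causes) = 1 − (1−0.04)·∏(1−qᵢ) over the active causes.
P(¬anomaly flag) = 0.96·0.69·0.67 + 0.15456·0.69·0.33 + 0.4368·0.31·0.67 + 0.070325·0.31·0.33 = 0.443808 + 0.035193 + 0.090723 + 0.007194 = 0.576918
The real transient source-present share is 0.090723 + 0.007194 = 0.097917.
So P(real transient source | ¬anomaly flag) = 0.097917/0.576918 ≈ 0.170.

Pr(real transient source | ¬anomaly flag) ≈ 0.170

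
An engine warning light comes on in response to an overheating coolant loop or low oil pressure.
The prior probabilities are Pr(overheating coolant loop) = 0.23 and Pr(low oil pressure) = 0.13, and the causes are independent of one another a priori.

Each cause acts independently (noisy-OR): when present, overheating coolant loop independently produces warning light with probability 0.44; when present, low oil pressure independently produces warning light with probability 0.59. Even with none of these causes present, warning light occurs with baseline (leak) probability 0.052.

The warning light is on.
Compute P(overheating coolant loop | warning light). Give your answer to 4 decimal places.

P(overheating coolant loop | warning light) ≈ 0.5498

Under noisy-OR, P(warning light | causes) = 1 − (1−0.052)·∏(1−qᵢ) over the active causes.
P(warning light) = 0.052×0.77×0.87 + 0.61132×0.77×0.13 + 0.46912×0.23×0.87 + 0.782339×0.23×0.13 = 0.034835 + 0.061193 + 0.093871 + 0.023392 = 0.213291
Restricting to configurations with overheating coolant loop present: 0.093871 + 0.023392 = 0.117263.
Hence the posterior is 0.117263/0.213291 ≈ 0.5498.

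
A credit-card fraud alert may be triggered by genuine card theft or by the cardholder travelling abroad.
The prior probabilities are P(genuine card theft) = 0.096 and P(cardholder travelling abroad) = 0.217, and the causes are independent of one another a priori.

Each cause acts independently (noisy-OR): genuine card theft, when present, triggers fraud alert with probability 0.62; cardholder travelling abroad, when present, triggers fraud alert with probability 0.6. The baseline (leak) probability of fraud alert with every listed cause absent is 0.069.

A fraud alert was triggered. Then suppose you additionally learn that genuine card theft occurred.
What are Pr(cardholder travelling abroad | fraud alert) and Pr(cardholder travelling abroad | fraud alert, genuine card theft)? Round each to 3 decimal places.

Pr(cardholder travelling abroad | fraud alert) ≈ 0.591; Pr(cardholder travelling abroad | fraud alert, genuine card theft) ≈ 0.269

Under noisy-OR, P(fraud alert | causes) = 1 − (1−0.069)·∏(1−qᵢ) over the active causes.
P(fraud alert) = 0.069·0.904·0.783 + 0.6276·0.904·0.217 + 0.64622·0.096·0.783 + 0.858488·0.096·0.217 = 0.048840 + 0.123115 + 0.048575 + 0.017884 = 0.238414
Of this, 0.140999 comes from 0.123115 + 0.017884 (the cardholder travelling abroad=true cases).
P(cardholder travelling abroad | fraud alert) = 0.140999 / 0.238414 ≈ 0.591

With the extra evidence:
Weight on cardholder travelling abroad=true, given the evidence: 0.858488*0.217 = 0.186292
The normalizing constant is 0.64622*0.783 + 0.858488*0.217 = 0.692282
P(cardholder travelling abroad | fraud alert, genuine card theft) = 0.186292/0.692282 ≈ 0.269
— genuine card theft explains away the evidence for cardholder travelling abroad.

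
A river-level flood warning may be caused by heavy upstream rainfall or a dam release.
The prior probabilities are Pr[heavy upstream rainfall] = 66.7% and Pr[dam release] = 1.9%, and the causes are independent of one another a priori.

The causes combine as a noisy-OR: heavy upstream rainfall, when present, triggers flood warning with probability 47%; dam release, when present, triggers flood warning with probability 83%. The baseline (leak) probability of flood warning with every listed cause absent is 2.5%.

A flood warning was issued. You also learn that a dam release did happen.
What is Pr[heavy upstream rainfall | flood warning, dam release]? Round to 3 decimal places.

Pr[heavy upstream rainfall | flood warning, dam release] ≈ 0.687

Under noisy-OR, P(flood warning | causes) = 1 − (1−0.025)·∏(1−qᵢ) over the active causes.
P(flood warning | dam release) = 0.83425·0.333 + 0.912152·0.667 = 0.277805 + 0.608405 = 0.886210
The heavy upstream rainfall-present share is 0.912152·0.667 = 0.608405.
P(heavy upstream rainfall | flood warning, dam release) = 0.608405 / 0.886210 ≈ 0.687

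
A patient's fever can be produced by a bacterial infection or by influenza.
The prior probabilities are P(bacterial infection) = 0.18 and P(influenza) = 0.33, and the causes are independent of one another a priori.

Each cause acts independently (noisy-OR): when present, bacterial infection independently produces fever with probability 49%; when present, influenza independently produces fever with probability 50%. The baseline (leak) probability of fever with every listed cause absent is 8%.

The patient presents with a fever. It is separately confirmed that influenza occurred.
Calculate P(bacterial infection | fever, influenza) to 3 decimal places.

Under noisy-OR, P(fever | causes) = 1 − (1−0.08)·∏(1−qᵢ) over the active causes.
Enumerate both values of bacterial infection and weight by the priors:
  P(fever | influenza) = 0.54×0.82 + 0.7654×0.18
        = 0.442800 + 0.137772 = 0.580572
Keeping only the bacterial infection-present terms gives 0.137772, so
  P(bacterial infection | fever, influenza) = 0.137772 / 0.580572 ≈ 0.237

P(bacterial infection | fever, influenza) ≈ 0.237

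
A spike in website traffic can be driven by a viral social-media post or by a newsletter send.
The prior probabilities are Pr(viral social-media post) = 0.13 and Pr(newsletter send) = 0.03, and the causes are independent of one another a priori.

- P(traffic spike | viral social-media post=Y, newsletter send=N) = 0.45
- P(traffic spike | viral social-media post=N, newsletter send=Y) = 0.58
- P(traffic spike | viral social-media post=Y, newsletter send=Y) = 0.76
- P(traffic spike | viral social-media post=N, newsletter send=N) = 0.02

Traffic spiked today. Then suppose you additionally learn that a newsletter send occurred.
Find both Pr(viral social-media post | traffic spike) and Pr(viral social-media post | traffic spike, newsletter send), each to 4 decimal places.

Pr(viral social-media post | traffic spike) ≈ 0.6510; Pr(viral social-media post | traffic spike, newsletter send) ≈ 0.1637

P(traffic spike) = 0.02×0.87×0.97 + 0.58×0.87×0.03 + 0.45×0.13×0.97 + 0.76×0.13×0.03 = 0.016878 + 0.015138 + 0.056745 + 0.002964 = 0.091725
Restricting to configurations with viral social-media post present: 0.056745 + 0.002964 = 0.059709.
P(viral social-media post | traffic spike) = 0.059709 / 0.091725 ≈ 0.6510

Now condition on the additional information:
Numerator (weight on configurations with viral social-media post): 0.76·0.13 = 0.098800
Normalizer over all consistent configurations: 0.58·0.87 + 0.76·0.13 = 0.603400
P(viral social-media post | traffic spike, newsletter send) = 0.098800/0.603400 ≈ 0.1637
Conditioning on newsletter send lowers the posterior on viral social-media post: the classic explaining-away effect in a common-effect structure.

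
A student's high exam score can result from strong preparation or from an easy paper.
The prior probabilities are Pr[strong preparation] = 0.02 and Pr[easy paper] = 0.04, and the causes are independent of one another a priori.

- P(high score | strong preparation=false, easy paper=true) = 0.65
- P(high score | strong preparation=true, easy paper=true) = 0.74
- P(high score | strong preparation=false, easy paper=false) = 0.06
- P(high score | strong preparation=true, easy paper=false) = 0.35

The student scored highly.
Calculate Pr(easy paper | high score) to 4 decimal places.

Enumerate the 4 (strong preparation, easy paper) configurations and weight by the priors:
  P(high score) = 0.06*0.98*0.96 + 0.65*0.98*0.04 + 0.35*0.02*0.96 + 0.74*0.02*0.04
        = 0.056448 + 0.025480 + 0.006720 + 0.000592 = 0.089240
Configurations with easy paper contribute 0.026072, so
  P(easy paper | high score) = 0.026072 / 0.089240 ≈ 0.2922

Pr(easy paper | high score) ≈ 0.2922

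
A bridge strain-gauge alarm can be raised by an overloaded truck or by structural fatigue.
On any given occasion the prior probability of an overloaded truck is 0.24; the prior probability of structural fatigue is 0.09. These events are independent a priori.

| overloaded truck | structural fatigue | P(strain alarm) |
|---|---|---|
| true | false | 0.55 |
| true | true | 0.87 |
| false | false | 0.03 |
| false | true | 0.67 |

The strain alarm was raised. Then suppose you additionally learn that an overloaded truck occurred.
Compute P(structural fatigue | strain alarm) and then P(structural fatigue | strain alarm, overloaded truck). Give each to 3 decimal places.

P(structural fatigue | strain alarm) ≈ 0.314; P(structural fatigue | strain alarm, overloaded truck) ≈ 0.135

P(strain alarm) = 0.03*0.76*0.91 + 0.67*0.76*0.09 + 0.55*0.24*0.91 + 0.87*0.24*0.09 = 0.020748 + 0.045828 + 0.120120 + 0.018792 = 0.205488
The structural fatigue-present share is 0.045828 + 0.018792 = 0.064620.
So P(structural fatigue | strain alarm) = 0.064620/0.205488 ≈ 0.314.

Now also conditioning on overloaded truck=true:
Numerator (weight on configurations with structural fatigue): 0.87·0.09 = 0.078300
The normalizing constant is 0.55·0.91 + 0.87·0.09 = 0.578800
Posterior = 0.078300 / 0.578800 ≈ 0.135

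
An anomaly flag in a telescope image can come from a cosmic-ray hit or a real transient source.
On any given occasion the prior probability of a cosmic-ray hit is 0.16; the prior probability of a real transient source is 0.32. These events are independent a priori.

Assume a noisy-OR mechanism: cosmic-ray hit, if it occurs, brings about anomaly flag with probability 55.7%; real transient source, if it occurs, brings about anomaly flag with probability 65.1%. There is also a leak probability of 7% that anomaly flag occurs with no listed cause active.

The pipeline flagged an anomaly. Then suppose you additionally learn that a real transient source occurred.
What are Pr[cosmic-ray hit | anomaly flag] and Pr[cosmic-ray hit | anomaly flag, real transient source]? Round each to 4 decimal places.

Pr[cosmic-ray hit | anomaly flag] ≈ 0.3273; Pr[cosmic-ray hit | anomaly flag, real transient source] ≈ 0.1945

Under noisy-OR, P(anomaly flag | causes) = 1 − (1−0.07)·∏(1−qᵢ) over the active causes.
For the numerator, keep only cosmic-ray hit=true terms: 0.063975 + 0.043838 = 0.107813
Denominator P(anomaly flag): 0.07*0.84*0.68 + 0.67543*0.84*0.32 + 0.58801*0.16*0.68 + 0.856215*0.16*0.32 = 0.329353
Posterior = 0.107813 / 0.329353 ≈ 0.3273

Now also conditioning on real transient source=true:
P(anomaly flag | real transient source) = 0.67543·0.84 + 0.856215·0.16 = 0.567361 + 0.136994 = 0.704355
Of this, 0.136994 comes from 0.856215·0.16 (the cosmic-ray hit=true cases).
Hence the posterior is 0.136994/0.704355 ≈ 0.1945.
The drop from 0.3273 to 0.1945 is the explaining-away (discounting) effect.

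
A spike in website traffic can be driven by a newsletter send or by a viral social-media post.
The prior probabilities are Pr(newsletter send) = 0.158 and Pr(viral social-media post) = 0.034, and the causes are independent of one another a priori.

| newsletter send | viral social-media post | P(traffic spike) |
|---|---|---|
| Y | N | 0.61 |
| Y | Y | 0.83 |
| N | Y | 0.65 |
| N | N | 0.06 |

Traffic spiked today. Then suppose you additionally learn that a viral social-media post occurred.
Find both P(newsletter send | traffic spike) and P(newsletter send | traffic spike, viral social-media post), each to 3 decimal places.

P(traffic spike) = 0.06*0.842*0.966 + 0.65*0.842*0.034 + 0.61*0.158*0.966 + 0.83*0.158*0.034 = 0.048802 + 0.018608 + 0.093103 + 0.004459 = 0.164972
Of this, 0.097562 comes from 0.093103 + 0.004459 (the newsletter send=true cases).
P(newsletter send | traffic spike) = 0.097562 / 0.164972 ≈ 0.591

Now condition on the additional information:
Enumerate both values of newsletter send and weight by the priors:
  P(traffic spike | viral social-media post) = 0.65·0.842 + 0.83·0.158
        = 0.547300 + 0.131140 = 0.678440
The terms with newsletter send present sum to 0.131140, so
  P(newsletter send | traffic spike, viral social-media post) = 0.131140 / 0.678440 ≈ 0.193
Conditioning on viral social-media post lowers the posterior on newsletter send: the classic explaining-away effect in a common-effect structure.

P(newsletter send | traffic spike) ≈ 0.591; P(newsletter send | traffic spike, viral social-media post) ≈ 0.193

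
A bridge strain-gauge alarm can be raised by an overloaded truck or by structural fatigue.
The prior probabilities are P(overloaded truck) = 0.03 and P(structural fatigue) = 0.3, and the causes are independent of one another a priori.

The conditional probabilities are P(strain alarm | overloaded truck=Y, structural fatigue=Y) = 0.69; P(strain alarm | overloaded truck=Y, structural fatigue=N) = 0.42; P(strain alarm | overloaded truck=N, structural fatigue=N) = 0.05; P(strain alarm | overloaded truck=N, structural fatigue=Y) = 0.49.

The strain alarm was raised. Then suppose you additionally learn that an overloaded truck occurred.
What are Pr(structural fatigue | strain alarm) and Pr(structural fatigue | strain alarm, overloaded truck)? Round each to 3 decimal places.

P(strain alarm) = 0.05·0.97·0.7 + 0.49·0.97·0.3 + 0.42·0.03·0.7 + 0.69·0.03·0.3 = 0.033950 + 0.142590 + 0.008820 + 0.006210 = 0.191570
Of this, 0.148800 comes from 0.142590 + 0.006210 (the structural fatigue=true cases).
Hence the posterior is 0.148800/0.191570 ≈ 0.777.

Now also conditioning on overloaded truck=true:
P(strain alarm | overloaded truck) = 0.42×0.7 + 0.69×0.3 = 0.294000 + 0.207000 = 0.501000
Of this, 0.207000 comes from 0.69×0.3 (the structural fatigue=true cases).
Hence the posterior is 0.207000/0.501000 ≈ 0.413.

Pr(structural fatigue | strain alarm) ≈ 0.777; Pr(structural fatigue | strain alarm, overloaded truck) ≈ 0.413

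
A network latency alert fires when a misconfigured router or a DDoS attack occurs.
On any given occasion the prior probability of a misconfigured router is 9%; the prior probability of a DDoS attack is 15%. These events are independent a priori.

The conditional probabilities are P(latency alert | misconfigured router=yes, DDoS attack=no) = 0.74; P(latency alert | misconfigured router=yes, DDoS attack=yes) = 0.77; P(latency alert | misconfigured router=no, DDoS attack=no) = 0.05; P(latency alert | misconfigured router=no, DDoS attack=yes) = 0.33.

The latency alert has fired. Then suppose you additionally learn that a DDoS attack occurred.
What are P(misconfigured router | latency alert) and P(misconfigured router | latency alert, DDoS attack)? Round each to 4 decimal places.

Enumerate the 4 (misconfigured router, DDoS attack) configurations and weight by the priors:
  P(latency alert) = 0.05·0.91·0.85 + 0.33·0.91·0.15 + 0.74·0.09·0.85 + 0.77·0.09·0.15
        = 0.038675 + 0.045045 + 0.056610 + 0.010395 = 0.150725
Keeping only the misconfigured router-present terms gives 0.067005, so
  P(misconfigured router | latency alert) = 0.067005 / 0.150725 ≈ 0.4446

Now also conditioning on DDoS attack=true:
For the numerator, keep only misconfigured router=true terms: 0.77·0.09 = 0.069300
Normalizer over all consistent configurations: 0.33·0.91 + 0.77·0.09 = 0.369600
P(misconfigured router | latency alert, DDoS attack) = 0.069300/0.369600 ≈ 0.1875

P(misconfigured router | latency alert) ≈ 0.4446; P(misconfigured router | latency alert, DDoS attack) ≈ 0.1875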